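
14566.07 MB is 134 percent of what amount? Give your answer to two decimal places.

10870.20 MB

14566.07 MB ÷ 1.34 ≈ 10870.20 MB.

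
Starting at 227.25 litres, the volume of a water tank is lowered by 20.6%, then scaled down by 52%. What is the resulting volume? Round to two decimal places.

Apply the 20.6% decrease: 227.25 × 0.794 = 180.4365.
Apply the 52% decrease: 180.4365 × 0.48 = 86.60952 ≈ 86.61.

86.61 litres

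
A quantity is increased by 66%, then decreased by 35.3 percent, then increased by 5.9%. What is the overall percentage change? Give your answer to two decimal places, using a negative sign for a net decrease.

13.74%

The combined multiplier is 1.66 × 0.647 × 1.059 = 1.13738718.
That corresponds to an increase of 13.74%.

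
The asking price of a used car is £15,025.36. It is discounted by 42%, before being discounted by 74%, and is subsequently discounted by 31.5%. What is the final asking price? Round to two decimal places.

£1,552.09

Each change multiplies by a factor: 0.58 × 0.26 × 0.685 = 0.103298.
£15,025.36 × 0.103298 = £1552.08963728 ≈ £1,552.09.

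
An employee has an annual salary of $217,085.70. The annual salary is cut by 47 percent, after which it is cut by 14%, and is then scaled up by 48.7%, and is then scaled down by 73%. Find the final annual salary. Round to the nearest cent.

Each change multiplies by a factor: 0.53 × 0.86 × 1.487 × 0.27 = 0.182999142.
$217,085.70 × 0.182999142 = $39726.4968404694 ≈ $39,726.50.

$39,726.50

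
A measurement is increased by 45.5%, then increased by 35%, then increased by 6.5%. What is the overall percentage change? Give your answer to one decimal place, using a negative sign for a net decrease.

109.2%

A 45.5% increase multiplies by 1.455.
Then a 35% increase: 1.455 × 1.35 = 1.96425.
Then a 6.5% increase: 1.96425 × 1.065 = 2.09192625.
Overall factor 2.09192625, i.e. 109.2%.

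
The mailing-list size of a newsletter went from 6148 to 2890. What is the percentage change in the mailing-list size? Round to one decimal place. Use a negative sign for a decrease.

Change: 2890 − 6148 = -3258.
Relative to the original: -3258 ÷ 6148 ≈ -53.0%.

-53.0%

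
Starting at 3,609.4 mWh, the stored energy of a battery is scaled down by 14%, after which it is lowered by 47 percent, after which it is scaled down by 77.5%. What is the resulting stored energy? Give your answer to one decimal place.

370.2 mWh

Apply the 14% decrease: 3,609.4 × 0.86 = 3104.084.
Apply the 47% decrease: 3104.084 × 0.53 = 1645.16452.
After the 77.5% decrease: 1645.16452 × 0.225 = 370.162017 ≈ 370.2.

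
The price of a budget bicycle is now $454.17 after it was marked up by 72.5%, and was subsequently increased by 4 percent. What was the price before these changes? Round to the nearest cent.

$253.16

Undoing the 4% increase: $454.17 ÷ 1.04 ≈ $436.701923.
Undoing the 72.5% increase: $436.701923 ÷ 1.725 ≈ $253.16.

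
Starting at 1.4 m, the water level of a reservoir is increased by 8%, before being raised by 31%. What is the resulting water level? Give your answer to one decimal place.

Each change multiplies by a factor: 1.08 × 1.31 = 1.4148.
1.4 × 1.4148 = 1.98072 ≈ 2.0.

2.0 m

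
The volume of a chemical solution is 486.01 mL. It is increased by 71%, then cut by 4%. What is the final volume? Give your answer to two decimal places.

Each change multiplies by a factor: 1.71 × 0.96 = 1.6416.
486.01 × 1.6416 = 797.834016 ≈ 797.83.

797.83 mL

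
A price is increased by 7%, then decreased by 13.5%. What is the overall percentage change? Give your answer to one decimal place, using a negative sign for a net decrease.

-7.4%

A 7% increase multiplies by 1.07.
Then a 13.5% decrease: 1.07 × 0.865 = 0.92555.
Overall factor 0.92555, i.e. -7.4%.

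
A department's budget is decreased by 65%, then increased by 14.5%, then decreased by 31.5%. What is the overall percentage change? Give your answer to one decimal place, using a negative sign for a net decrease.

-72.5%

The combined multiplier is 0.35 × 1.145 × 0.685 = 0.27451375.
That corresponds to a decrease of 72.5%.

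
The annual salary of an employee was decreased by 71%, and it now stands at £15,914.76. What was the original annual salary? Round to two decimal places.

£54,878.48

The overall multiplier applied was 0.29.
So the original annual salary was £15,914.76 ÷ 0.29 ≈ £54,878.48.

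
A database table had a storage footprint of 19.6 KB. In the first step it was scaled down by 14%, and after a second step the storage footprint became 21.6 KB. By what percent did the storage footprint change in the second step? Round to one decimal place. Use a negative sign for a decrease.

28.1%

After the first step: 19.6 × 0.86 = 16.856.
Second-step multiplier: 21.6 ÷ 16.856 ≈ 1.28144.
That is a change of 28.1%.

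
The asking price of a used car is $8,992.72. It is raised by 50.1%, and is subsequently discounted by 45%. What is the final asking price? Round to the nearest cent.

$7,423.94

50.1% increase: $8,992.72 × 1.501 = $13498.07272.
After the 45% decrease: $13498.07272 × 0.55 = $7423.939996 ≈ $7,423.94.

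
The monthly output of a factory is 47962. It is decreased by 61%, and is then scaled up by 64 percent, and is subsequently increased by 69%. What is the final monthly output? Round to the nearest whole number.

Apply the 61% decrease: 47962 × 0.39 = 18705.18.
After the 64% increase: 18705.18 × 1.64 = 30676.4952.
Apply the 69% increase: 30676.4952 × 1.69 = 51843.276888 ≈ 51843.

51843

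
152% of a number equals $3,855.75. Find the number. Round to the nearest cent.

$2,536.68

$3,855.75 ÷ 1.52 ≈ $2,536.68.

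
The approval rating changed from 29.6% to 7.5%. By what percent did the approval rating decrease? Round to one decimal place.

The change is 7.5 − 29.6 = -22.1 percentage points.
Relative to the original 29.6%, that is -22.1 ÷ 29.6 ≈ -74.7%.
So the approval rating fell by 74.7%.

74.7%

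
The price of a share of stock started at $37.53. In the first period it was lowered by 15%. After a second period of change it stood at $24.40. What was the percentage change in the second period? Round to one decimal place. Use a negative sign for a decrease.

After the first period: $37.53 × 0.85 = $31.9005.
Second-period multiplier: $24.40 ÷ $31.9005 ≈ 0.76488.
That is a change of -23.5%.

-23.5%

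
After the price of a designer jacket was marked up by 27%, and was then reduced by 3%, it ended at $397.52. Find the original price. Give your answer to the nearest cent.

$322.69

The overall multiplier applied was 1.27 × 0.97 = 1.2319.
So the original price was $397.52 ÷ 1.2319 ≈ $322.69.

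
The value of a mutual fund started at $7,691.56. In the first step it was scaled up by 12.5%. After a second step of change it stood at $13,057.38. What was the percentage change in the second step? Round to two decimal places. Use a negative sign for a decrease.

After the first step: $7,691.56 × 1.125 = $8653.005.
Second-step multiplier: $13,057.38 ÷ $8653.005 ≈ 1.508999.
That is a change of 50.90%.

50.90%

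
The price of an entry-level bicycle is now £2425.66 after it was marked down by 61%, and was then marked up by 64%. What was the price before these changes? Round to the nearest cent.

The overall multiplier applied was 0.39 × 1.64 = 0.6396.
So the original price was £2425.66 ÷ 0.6396 ≈ £3792.46.

£3792.46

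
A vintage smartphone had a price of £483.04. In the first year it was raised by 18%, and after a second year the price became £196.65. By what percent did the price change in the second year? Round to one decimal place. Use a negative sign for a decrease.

-65.5%

After the first year: £483.04 × 1.18 = £569.9872.
Second-year multiplier: £196.65 ÷ £569.9872 ≈ 0.34501.
That is a change of -65.5%.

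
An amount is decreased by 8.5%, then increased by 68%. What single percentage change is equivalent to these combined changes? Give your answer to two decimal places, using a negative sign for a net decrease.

The combined multiplier is 0.915 × 1.68 = 1.5372.
That corresponds to an increase of 53.72%.

53.72%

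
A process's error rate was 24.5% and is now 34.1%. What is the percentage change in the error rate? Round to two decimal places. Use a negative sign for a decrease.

The change is 34.1 − 24.5 = 9.6 percentage points.
Relative to the original 24.5%, that is 9.6 ÷ 24.5 ≈ 39.18%.

39.18%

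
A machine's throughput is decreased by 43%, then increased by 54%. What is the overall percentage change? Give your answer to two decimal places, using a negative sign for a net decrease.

The combined multiplier is 0.57 × 1.54 = 0.8778.
That corresponds to a decrease of 12.22%.

-12.22%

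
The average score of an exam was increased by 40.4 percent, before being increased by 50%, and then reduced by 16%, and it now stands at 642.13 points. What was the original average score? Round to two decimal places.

The overall multiplier applied was 1.404 × 1.5 × 0.84 = 1.76904.
So the original average score was 642.13 ÷ 1.76904 ≈ 362.98 points.

362.98 points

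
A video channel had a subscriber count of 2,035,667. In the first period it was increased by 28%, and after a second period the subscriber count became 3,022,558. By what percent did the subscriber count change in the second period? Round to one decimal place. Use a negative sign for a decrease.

After the first period: 2,035,667 × 1.28 = 2605653.76.
Second-period multiplier: 3,022,558 ÷ 2605653.76 ≈ 1.16.
That is a change of 16.0%.

16.0%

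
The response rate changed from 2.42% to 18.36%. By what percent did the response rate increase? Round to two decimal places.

The change is 18.36 − 2.42 = 15.94 percentage points.
Relative to the original 2.42%, that is 15.94 ÷ 2.42 ≈ 658.68%.
So the response rate rose by 658.68%.

658.68%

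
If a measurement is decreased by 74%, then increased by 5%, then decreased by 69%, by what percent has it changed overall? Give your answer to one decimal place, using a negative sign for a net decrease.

A 74% decrease multiplies by 0.26.
Then a 5% increase: 0.26 × 1.05 = 0.273.
Then a 69% decrease: 0.273 × 0.31 = 0.08463.
Overall factor 0.08463, i.e. -91.5%.

-91.5%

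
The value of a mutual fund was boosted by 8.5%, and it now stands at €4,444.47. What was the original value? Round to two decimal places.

The overall multiplier applied was 1.085.
So the original value was €4,444.47 ÷ 1.085 ≈ €4,096.29.

€4,096.29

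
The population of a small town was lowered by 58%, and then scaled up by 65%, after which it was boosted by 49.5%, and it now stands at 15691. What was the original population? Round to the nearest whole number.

Undoing the 49.5% increase: 15691 ÷ 1.495 ≈ 10495.652174.
Undoing the 65% increase: 10495.652174 ÷ 1.65 ≈ 6361.001318.
Undoing the 58% decrease: 6361.001318 ÷ 0.42 ≈ 15145.

15145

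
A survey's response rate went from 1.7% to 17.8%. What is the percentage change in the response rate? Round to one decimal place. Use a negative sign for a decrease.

The change is 17.8 − 1.7 = 16.1 percentage points.
Relative to the original 1.7%, that is 16.1 ÷ 1.7 ≈ 947.1%.

947.1%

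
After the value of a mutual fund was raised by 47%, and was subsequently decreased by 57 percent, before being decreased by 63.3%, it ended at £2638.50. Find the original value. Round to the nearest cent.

£11373.79

The overall multiplier applied was 1.47 × 0.43 × 0.367 = 0.2319807.
So the original value was £2638.50 ÷ 0.2319807 ≈ £11373.79.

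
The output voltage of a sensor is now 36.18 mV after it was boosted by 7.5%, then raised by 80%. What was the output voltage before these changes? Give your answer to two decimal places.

The overall multiplier applied was 1.075 × 1.8 = 1.935.
So the original output voltage was 36.18 ÷ 1.935 ≈ 18.70 mV.

18.70 mV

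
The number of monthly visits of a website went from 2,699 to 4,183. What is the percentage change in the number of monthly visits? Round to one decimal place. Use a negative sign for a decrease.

Change: 4,183 − 2,699 = 1,484.
Relative to the original: 1,484 ÷ 2,699 ≈ 55.0%.

55.0%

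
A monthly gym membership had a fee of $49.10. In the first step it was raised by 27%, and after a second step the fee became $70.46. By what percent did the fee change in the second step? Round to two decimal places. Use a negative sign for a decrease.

After the first step: $49.10 × 1.27 = $62.357.
Second-step multiplier: $70.46 ÷ $62.357 ≈ 1.129945.
That is a change of 12.99%.

12.99%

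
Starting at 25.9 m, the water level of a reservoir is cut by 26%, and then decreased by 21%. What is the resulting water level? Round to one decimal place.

Each change multiplies by a factor: 0.74 × 0.79 = 0.5846.
25.9 × 0.5846 = 15.14114 ≈ 15.1.

15.1 m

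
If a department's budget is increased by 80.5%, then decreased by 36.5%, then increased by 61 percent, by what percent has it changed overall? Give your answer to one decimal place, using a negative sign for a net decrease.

84.5%

An 80.5% increase multiplies by 1.805.
Then a 36.5% decrease: 1.805 × 0.635 = 1.146175.
Then a 61% increase: 1.146175 × 1.61 = 1.84534175.
Overall factor 1.84534175, i.e. 84.5%.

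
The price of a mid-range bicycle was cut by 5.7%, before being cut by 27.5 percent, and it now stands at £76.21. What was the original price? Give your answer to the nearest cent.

£111.47

Undoing the 27.5% decrease: £76.21 ÷ 0.725 ≈ £105.117241.
Undoing the 5.7% decrease: £105.117241 ÷ 0.943 ≈ £111.47.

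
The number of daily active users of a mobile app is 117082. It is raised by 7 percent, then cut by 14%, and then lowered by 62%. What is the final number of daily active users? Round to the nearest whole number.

40941

7% increase: 117082 × 1.07 = 125277.74.
14% decrease: 125277.74 × 0.86 = 107738.8564.
After the 62% decrease: 107738.8564 × 0.38 = 40940.765432 ≈ 40941.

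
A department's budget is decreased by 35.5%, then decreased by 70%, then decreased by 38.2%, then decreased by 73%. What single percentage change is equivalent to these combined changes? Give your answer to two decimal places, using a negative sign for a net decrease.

A 35.5% decrease multiplies by 0.645.
Then a 70% decrease: 0.645 × 0.3 = 0.1935.
Then a 38.2% decrease: 0.1935 × 0.618 = 0.119583.
Then a 73% decrease: 0.119583 × 0.27 = 0.03228741.
Overall factor 0.03228741, i.e. -96.77%.

-96.77%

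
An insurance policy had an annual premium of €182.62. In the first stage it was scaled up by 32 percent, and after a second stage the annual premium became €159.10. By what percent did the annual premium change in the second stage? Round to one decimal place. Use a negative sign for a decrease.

After the first stage: €182.62 × 1.32 = €241.0584.
Second-stage multiplier: €159.10 ÷ €241.0584 ≈ 0.66001.
That is a change of -34.0%.

-34.0%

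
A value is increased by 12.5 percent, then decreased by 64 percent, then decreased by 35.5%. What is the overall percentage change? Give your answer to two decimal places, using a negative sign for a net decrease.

-73.88%

The combined multiplier is 1.125 × 0.36 × 0.645 = 0.261225.
That corresponds to a decrease of 73.88%.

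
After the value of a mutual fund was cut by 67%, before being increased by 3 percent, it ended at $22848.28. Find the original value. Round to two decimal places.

$67220.59

The overall multiplier applied was 0.33 × 1.03 = 0.3399.
So the original value was $22848.28 ÷ 0.3399 ≈ $67220.59.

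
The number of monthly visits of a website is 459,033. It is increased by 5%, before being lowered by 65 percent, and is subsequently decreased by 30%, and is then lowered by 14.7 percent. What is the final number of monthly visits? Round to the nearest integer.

After the 5% increase: 459,033 × 1.05 = 481984.65.
65% decrease: 481984.65 × 0.35 = 168694.6275.
Apply the 30% decrease: 168694.6275 × 0.7 = 118086.23925.
14.7% decrease: 118086.23925 × 0.853 = 100727.56208025 ≈ 100,728.

100,728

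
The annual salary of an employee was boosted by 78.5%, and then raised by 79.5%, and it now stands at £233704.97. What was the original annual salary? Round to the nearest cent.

£72939.92

Undoing the 79.5% increase: £233704.97 ÷ 1.795 ≈ £130197.754875.
Undoing the 78.5% increase: £130197.754875 ÷ 1.785 ≈ £72939.92.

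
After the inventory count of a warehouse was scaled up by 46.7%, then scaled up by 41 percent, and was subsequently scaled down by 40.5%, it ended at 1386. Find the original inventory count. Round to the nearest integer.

1126

Undoing the 40.5% decrease: 1386 ÷ 0.595 ≈ 2329.411765.
Undoing the 41% increase: 2329.411765 ÷ 1.41 ≈ 1652.065082.
Undoing the 46.7% increase: 1652.065082 ÷ 1.467 ≈ 1126.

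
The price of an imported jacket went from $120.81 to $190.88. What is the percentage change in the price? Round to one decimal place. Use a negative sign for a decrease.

58.0%

Change: $190.88 − $120.81 = $70.07.
Relative to the original: $70.07 ÷ $120.81 ≈ 58.0%.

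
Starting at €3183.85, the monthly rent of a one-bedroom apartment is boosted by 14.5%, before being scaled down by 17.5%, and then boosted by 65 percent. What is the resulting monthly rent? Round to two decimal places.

€4962.45

After the 14.5% increase: €3183.85 × 1.145 = €3645.50825.
Apply the 17.5% decrease: €3645.50825 × 0.825 = €3007.54430625.
65% increase: €3007.54430625 × 1.65 = €4962.4481053125 ≈ €4962.45.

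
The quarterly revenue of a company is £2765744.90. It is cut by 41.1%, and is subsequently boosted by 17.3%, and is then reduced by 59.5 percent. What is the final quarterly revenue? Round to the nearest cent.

Each change multiplies by a factor: 0.589 × 1.173 × 0.405 = 0.279813285.
£2765744.90 × 0.279813285 = £773892.1659409965 ≈ £773892.17.

£773892.17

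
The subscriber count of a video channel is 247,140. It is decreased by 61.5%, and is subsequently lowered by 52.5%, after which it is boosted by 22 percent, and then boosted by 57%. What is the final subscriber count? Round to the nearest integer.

61.5% decrease: 247,140 × 0.385 = 95148.9.
52.5% decrease: 95148.9 × 0.475 = 45195.7275.
22% increase: 45195.7275 × 1.22 = 55138.78755.
After the 57% increase: 55138.78755 × 1.57 = 86567.8964535 ≈ 86,568.

86,568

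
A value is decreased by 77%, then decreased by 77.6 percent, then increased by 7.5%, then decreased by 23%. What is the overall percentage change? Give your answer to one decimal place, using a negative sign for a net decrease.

-95.7%

The combined multiplier is 0.23 × 0.224 × 1.075 × 0.77 = 0.04264568.
That corresponds to a decrease of 95.7%.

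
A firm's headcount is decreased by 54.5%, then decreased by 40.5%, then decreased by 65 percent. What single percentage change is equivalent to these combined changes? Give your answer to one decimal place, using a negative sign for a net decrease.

The combined multiplier is 0.455 × 0.595 × 0.35 = 0.09475375.
That corresponds to a decrease of 90.5%.

-90.5%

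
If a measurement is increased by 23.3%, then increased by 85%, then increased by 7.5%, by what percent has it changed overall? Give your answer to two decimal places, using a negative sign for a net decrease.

145.21%

The combined multiplier is 1.233 × 1.85 × 1.075 = 2.45212875.
That corresponds to an increase of 145.21%.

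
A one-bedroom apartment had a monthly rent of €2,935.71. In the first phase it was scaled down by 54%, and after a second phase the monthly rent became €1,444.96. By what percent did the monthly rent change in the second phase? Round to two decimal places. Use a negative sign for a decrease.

7.00%

After the first phase: €2,935.71 × 0.46 = €1350.4266.
Second-phase multiplier: €1,444.96 ÷ €1350.4266 ≈ 1.070003.
That is a change of 7.00%.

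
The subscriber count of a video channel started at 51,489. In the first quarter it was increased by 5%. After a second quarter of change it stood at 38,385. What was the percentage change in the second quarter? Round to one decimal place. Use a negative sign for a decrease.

After the first quarter: 51,489 × 1.05 = 54063.45.
Second-quarter multiplier: 38,385 ÷ 54063.45 ≈ 0.71.
That is a change of -29.0%.

-29.0%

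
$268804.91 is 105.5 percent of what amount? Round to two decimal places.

$268804.91 ÷ 1.055 ≈ $254791.38.

$254791.38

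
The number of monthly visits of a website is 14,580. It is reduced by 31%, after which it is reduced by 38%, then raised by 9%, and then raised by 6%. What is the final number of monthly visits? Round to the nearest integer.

31% decrease: 14,580 × 0.69 = 10060.2.
38% decrease: 10060.2 × 0.62 = 6237.324.
Apply the 9% increase: 6237.324 × 1.09 = 6798.68316.
6% increase: 6798.68316 × 1.06 = 7206.6041496 ≈ 7,207.

7,207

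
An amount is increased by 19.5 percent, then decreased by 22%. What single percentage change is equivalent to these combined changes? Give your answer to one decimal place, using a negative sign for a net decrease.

The combined multiplier is 1.195 × 0.78 = 0.9321.
That corresponds to a decrease of 6.8%.

-6.8%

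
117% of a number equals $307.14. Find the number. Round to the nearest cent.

$262.51

$307.14 ÷ 1.17 ≈ $262.51.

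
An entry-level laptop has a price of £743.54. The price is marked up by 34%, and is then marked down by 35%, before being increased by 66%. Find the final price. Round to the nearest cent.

£1075.05

After the 34% increase: £743.54 × 1.34 = £996.3436.
35% decrease: £996.3436 × 0.65 = £647.62334.
Apply the 66% increase: £647.62334 × 1.66 = £1075.0547444 ≈ £1075.05.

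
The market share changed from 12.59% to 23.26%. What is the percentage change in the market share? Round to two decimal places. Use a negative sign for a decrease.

The change is 23.26 − 12.59 = 10.67 percentage points.
Relative to the original 12.59%, that is 10.67 ÷ 12.59 ≈ 84.75%.

84.75%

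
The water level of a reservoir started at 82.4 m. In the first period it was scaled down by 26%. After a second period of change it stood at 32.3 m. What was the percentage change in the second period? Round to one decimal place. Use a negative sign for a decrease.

After the first period: 82.4 × 0.74 = 60.976.
Second-period multiplier: 32.3 ÷ 60.976 ≈ 0.52972.
That is a change of -47.0%.

-47.0%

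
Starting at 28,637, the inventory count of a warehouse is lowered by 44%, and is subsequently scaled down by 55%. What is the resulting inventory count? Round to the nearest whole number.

After the 44% decrease: 28,637 × 0.56 = 16036.72.
After the 55% decrease: 16036.72 × 0.45 = 7216.524 ≈ 7,217.

7,217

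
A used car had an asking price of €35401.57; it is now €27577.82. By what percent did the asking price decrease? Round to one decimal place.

Change: €27577.82 − €35401.57 = -€7823.75.
Relative to the original: -€7823.75 ÷ €35401.57 ≈ -22.1%.
So the asking price decreased by 22.1%.

22.1%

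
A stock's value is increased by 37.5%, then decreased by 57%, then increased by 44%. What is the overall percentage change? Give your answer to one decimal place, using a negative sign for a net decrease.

The combined multiplier is 1.375 × 0.43 × 1.44 = 0.8514.
That corresponds to a decrease of 14.9%.

-14.9%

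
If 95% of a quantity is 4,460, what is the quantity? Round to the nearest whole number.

4,695

4,460 ÷ 0.95 ≈ 4,695.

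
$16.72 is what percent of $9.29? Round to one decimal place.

180.0%

$16.72 ÷ $9.29 ≈ 180.0%.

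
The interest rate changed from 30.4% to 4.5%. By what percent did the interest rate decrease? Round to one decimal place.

85.2%

The change is 4.5 − 30.4 = -25.9 percentage points.
Relative to the original 30.4%, that is -25.9 ÷ 30.4 ≈ -85.2%.
So the interest rate fell by 85.2%.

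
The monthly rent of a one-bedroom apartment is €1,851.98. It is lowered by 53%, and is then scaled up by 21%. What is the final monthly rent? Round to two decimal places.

Each change multiplies by a factor: 0.47 × 1.21 = 0.5687.
€1,851.98 × 0.5687 = €1053.221026 ≈ €1,053.22.

€1,053.22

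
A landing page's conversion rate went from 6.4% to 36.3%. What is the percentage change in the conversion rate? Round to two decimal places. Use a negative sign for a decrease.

The change is 36.3 − 6.4 = 29.9 percentage points.
Relative to the original 6.4%, that is 29.9 ÷ 6.4 ≈ 467.19%.

467.19%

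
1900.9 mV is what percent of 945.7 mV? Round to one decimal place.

201.0%

1900.9 mV ÷ 945.7 mV ≈ 201.0%.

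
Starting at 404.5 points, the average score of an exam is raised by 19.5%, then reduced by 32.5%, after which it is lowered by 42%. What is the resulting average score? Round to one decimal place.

Each change multiplies by a factor: 1.195 × 0.675 × 0.58 = 0.4678425.
404.5 × 0.4678425 = 189.24229125 ≈ 189.2.

189.2 points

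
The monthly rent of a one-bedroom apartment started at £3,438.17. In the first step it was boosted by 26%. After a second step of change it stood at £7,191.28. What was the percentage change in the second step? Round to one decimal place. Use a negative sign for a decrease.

66.0%

After the first step: £3,438.17 × 1.26 = £4332.0942.
Second-step multiplier: £7,191.28 ÷ £4332.0942 ≈ 1.66.
That is a change of 66.0%.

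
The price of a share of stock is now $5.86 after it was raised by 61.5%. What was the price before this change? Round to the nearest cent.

The overall multiplier applied was 1.615.
So the original price was $5.86 ÷ 1.615 ≈ $3.63.

$3.63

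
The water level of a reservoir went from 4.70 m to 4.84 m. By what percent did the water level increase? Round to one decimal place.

3.0%

Change: 4.84 − 4.70 = 0.14.
Relative to the original: 0.14 ÷ 4.70 ≈ 3.0%.
So the water level increased by 3.0%.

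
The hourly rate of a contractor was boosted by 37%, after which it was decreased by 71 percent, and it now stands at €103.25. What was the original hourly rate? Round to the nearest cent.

€259.88

Undoing the 71% decrease: €103.25 ÷ 0.29 ≈ €356.034483.
Undoing the 37% increase: €356.034483 ÷ 1.37 ≈ €259.88.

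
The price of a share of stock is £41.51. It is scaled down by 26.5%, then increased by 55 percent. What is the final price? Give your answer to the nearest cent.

After the 26.5% decrease: £41.51 × 0.735 = £30.50985.
55% increase: £30.50985 × 1.55 = £47.2902675 ≈ £47.29.

£47.29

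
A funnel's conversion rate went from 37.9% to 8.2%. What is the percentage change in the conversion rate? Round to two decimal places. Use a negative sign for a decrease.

-78.36%

The change is 8.2 − 37.9 = -29.7 percentage points.
Relative to the original 37.9%, that is -29.7 ÷ 37.9 ≈ -78.36%.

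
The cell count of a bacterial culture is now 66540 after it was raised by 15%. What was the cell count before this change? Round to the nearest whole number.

57861

The overall multiplier applied was 1.15.
So the original cell count was 66540 ÷ 1.15 ≈ 57861.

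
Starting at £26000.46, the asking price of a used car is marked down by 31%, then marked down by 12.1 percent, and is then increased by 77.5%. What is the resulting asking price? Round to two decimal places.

Each change multiplies by a factor: 0.69 × 0.879 × 1.775 = 1.07655525.
£26000.46 × 1.07655525 = £27990.931715415 ≈ £27990.93.

£27990.93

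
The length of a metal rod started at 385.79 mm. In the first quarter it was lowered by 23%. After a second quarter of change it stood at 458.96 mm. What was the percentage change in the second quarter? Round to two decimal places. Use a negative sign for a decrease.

After the first quarter: 385.79 × 0.77 = 297.0583.
Second-quarter multiplier: 458.96 ÷ 297.0583 ≈ 1.545017.
That is a change of 54.50%.

54.50%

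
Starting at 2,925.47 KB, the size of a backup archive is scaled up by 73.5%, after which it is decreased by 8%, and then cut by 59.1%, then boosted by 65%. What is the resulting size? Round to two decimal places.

3,151.30 KB

73.5% increase: 2,925.47 × 1.735 = 5075.69045.
8% decrease: 5075.69045 × 0.92 = 4669.635214.
After the 59.1% decrease: 4669.635214 × 0.409 = 1909.880802526.
65% increase: 1909.880802526 × 1.65 = 3151.3033241679 ≈ 3,151.30.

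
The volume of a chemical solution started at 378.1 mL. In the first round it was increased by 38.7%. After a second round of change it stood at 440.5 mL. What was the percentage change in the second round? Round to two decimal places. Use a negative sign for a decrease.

After the first round: 378.1 × 1.387 = 524.4247.
Second-round multiplier: 440.5 ÷ 524.4247 ≈ 0.839968.
That is a change of -16.00%.

-16.00%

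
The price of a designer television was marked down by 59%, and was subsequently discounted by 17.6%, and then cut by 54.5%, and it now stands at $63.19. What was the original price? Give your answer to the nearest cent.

The overall multiplier applied was 0.41 × 0.824 × 0.455 = 0.1537172.
So the original price was $63.19 ÷ 0.1537172 ≈ $411.08.

$411.08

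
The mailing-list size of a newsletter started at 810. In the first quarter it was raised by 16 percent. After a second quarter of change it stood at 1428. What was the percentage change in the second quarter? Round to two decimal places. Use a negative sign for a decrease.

After the first quarter: 810 × 1.16 = 939.6.
Second-quarter multiplier: 1428 ÷ 939.6 ≈ 1.519796.
That is a change of 51.98%.

51.98%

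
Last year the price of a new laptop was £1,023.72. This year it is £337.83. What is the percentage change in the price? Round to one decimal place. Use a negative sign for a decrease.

Change: £337.83 − £1,023.72 = -£685.89.
Relative to the original: -£685.89 ÷ £1,023.72 ≈ -67.0%.

-67.0%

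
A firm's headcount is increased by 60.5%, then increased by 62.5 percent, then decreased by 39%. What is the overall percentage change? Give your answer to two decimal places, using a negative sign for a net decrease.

A 60.5% increase multiplies by 1.605.
Then a 62.5% increase: 1.605 × 1.625 = 2.608125.
Then a 39% decrease: 2.608125 × 0.61 = 1.59095625.
Overall factor 1.59095625, i.e. 59.10%.

59.10%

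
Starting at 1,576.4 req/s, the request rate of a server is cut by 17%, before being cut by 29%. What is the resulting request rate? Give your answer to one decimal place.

929.0 req/s

Each change multiplies by a factor: 0.83 × 0.71 = 0.5893.
1,576.4 × 0.5893 = 928.97252 ≈ 929.0.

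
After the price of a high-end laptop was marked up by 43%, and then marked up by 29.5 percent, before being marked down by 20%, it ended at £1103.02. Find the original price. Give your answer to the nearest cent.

£744.54

Undoing the 20% decrease: £1103.02 ÷ 0.8 = £1378.775.
Undoing the 29.5% increase: £1378.775 ÷ 1.295 ≈ £1064.69112.
Undoing the 43% increase: £1064.69112 ÷ 1.43 ≈ £744.54.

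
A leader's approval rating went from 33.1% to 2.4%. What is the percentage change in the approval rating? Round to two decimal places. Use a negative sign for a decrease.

The change is 2.4 − 33.1 = -30.7 percentage points.
Relative to the original 33.1%, that is -30.7 ÷ 33.1 ≈ -92.75%.

-92.75%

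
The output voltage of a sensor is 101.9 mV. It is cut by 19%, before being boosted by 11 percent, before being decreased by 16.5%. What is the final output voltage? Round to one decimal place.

Apply the 19% decrease: 101.9 × 0.81 = 82.539.
Apply the 11% increase: 82.539 × 1.11 = 91.61829.
Apply the 16.5% decrease: 91.61829 × 0.835 = 76.50127215 ≈ 76.5.

76.5 mV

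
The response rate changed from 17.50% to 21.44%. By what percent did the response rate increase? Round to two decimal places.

The change is 21.44 − 17.50 = 3.94 percentage points.
Relative to the original 17.50%, that is 3.94 ÷ 17.50 ≈ 22.51%.
So the response rate rose by 22.51%.

22.51%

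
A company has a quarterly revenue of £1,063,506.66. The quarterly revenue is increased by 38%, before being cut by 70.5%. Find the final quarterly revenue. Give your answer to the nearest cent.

£432,953.56

Each change multiplies by a factor: 1.38 × 0.295 = 0.4071.
£1,063,506.66 × 0.4071 = £432953.561286 ≈ £432,953.56.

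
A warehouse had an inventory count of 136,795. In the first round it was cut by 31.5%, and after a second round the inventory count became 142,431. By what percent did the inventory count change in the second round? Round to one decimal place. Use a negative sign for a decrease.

After the first round: 136,795 × 0.685 = 93704.575.
Second-round multiplier: 142,431 ÷ 93704.575 ≈ 1.52.
That is a change of 52.0%.

52.0%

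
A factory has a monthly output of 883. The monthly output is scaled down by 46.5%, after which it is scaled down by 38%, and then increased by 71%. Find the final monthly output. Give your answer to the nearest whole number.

501

After the 46.5% decrease: 883 × 0.535 = 472.405.
38% decrease: 472.405 × 0.62 = 292.8911.
71% increase: 292.8911 × 1.71 = 500.843781 ≈ 501.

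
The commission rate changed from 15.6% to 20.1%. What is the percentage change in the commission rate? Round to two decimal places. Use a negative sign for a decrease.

28.85%

The change is 20.1 − 15.6 = 4.5 percentage points.
Relative to the original 15.6%, that is 4.5 ÷ 15.6 ≈ 28.85%.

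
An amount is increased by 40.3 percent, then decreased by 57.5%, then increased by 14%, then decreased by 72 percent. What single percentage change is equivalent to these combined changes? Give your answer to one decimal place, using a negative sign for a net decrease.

-81.0%

The combined multiplier is 1.403 × 0.425 × 1.14 × 0.28 = 0.19033098.
That corresponds to a decrease of 81.0%.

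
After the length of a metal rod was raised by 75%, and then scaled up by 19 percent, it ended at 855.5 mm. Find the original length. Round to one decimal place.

The overall multiplier applied was 1.75 × 1.19 = 2.0825.
So the original length was 855.5 ÷ 2.0825 ≈ 410.8 mm.

410.8 mm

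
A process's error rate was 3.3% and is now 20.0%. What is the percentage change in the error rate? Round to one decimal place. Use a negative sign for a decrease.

506.1%

The change is 20.0 − 3.3 = 16.7 percentage points.
Relative to the original 3.3%, that is 16.7 ÷ 3.3 ≈ 506.1%.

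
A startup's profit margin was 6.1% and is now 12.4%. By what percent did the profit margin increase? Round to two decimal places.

103.28%

The change is 12.4 − 6.1 = 6.3 percentage points.
Relative to the original 6.1%, that is 6.3 ÷ 6.1 ≈ 103.28%.
So the profit margin rose by 103.28%.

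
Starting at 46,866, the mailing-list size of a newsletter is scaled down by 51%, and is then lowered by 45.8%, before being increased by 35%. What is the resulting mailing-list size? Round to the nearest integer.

Each change multiplies by a factor: 0.49 × 0.542 × 1.35 = 0.358533.
46,866 × 0.358533 = 16803.007578 ≈ 16,803.

16,803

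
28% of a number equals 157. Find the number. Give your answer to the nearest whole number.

157 ÷ 0.28 ≈ 561.

561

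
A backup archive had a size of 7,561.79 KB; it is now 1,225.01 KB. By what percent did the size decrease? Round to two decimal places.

Change: 1,225.01 − 7,561.79 = -6,336.78.
Relative to the original: -6,336.78 ÷ 7,561.79 ≈ -83.80%.
So the size decreased by 83.80%.

83.80%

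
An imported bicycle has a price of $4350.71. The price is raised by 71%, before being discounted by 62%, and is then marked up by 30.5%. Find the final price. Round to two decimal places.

Apply the 71% increase: $4350.71 × 1.71 = $7439.7141.
62% decrease: $7439.7141 × 0.38 = $2827.091358.
Apply the 30.5% increase: $2827.091358 × 1.305 = $3689.35422219 ≈ $3689.35.

$3689.35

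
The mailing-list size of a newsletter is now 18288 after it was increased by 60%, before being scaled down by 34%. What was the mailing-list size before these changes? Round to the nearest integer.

The overall multiplier applied was 1.6 × 0.66 = 1.056.
So the original mailing-list size was 18288 ÷ 1.056 ≈ 17318.

17318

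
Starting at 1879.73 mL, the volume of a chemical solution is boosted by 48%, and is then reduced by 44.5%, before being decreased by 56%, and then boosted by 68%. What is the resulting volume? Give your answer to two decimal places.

1141.33 mL

Each change multiplies by a factor: 1.48 × 0.555 × 0.44 × 1.68 = 0.60717888.
1879.73 × 0.60717888 = 1141.3323561024 ≈ 1141.33.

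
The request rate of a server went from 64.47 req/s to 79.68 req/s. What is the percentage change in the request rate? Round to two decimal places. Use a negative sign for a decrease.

Change: 79.68 − 64.47 = 15.21.
Relative to the original: 15.21 ÷ 64.47 ≈ 23.59%.

23.59%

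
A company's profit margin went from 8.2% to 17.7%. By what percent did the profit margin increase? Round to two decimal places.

115.85%

The change is 17.7 − 8.2 = 9.5 percentage points.
Relative to the original 8.2%, that is 9.5 ÷ 8.2 ≈ 115.85%.
So the profit margin rose by 115.85%.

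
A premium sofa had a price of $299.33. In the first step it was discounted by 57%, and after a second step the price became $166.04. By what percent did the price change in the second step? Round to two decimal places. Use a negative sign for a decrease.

After the first step: $299.33 × 0.43 = $128.7119.
Second-step multiplier: $166.04 ÷ $128.7119 ≈ 1.290013.
That is a change of 29.00%.

29.00%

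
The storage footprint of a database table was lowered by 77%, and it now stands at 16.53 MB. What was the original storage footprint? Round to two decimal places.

71.87 MB

The overall multiplier applied was 0.23.
So the original storage footprint was 16.53 ÷ 0.23 ≈ 71.87 MB.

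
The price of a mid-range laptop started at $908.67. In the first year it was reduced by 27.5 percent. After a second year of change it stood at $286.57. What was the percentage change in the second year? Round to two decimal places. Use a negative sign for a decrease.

-56.50%

After the first year: $908.67 × 0.725 = $658.78575.
Second-year multiplier: $286.57 ÷ $658.78575 ≈ 0.434997.
That is a change of -56.50%.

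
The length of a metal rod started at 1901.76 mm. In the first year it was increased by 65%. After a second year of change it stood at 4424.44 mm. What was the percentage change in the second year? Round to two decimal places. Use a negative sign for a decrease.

41.00%

After the first year: 1901.76 × 1.65 = 3137.904.
Second-year multiplier: 4424.44 ÷ 3137.904 ≈ 1.409999.
That is a change of 41.00%.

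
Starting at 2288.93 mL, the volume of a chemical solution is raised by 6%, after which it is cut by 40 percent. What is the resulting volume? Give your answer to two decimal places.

Each change multiplies by a factor: 1.06 × 0.6 = 0.636.
2288.93 × 0.636 = 1455.75948 ≈ 1455.76.

1455.76 mL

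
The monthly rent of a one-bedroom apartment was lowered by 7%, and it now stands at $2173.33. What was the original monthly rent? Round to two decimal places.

The overall multiplier applied was 0.93.
So the original monthly rent was $2173.33 ÷ 0.93 ≈ $2336.91.

$2336.91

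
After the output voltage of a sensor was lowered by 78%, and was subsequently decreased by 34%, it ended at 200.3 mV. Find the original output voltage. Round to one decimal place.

1379.5 mV

The overall multiplier applied was 0.22 × 0.66 = 0.1452.
So the original output voltage was 200.3 ÷ 0.1452 ≈ 1379.5 mV.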